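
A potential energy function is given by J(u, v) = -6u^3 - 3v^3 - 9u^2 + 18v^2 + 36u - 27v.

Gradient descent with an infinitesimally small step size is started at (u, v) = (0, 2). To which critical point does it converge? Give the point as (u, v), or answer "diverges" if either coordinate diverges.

J is separable, so gradient descent decouples: u follows -∂J/∂u, v follows -∂J/∂v.
∂J/∂u = -18(u - 1)(u + 2); at u=0 this is 36, so u decreases.
∂J/∂v = -9(v - 3)(v - 1); at v=2 this is 9, so v decreases.
u converges to its nearest critical value -2 (a local min of the u-part); v converges to 1. The iterate converges to (-2, 1).

(-2, 1)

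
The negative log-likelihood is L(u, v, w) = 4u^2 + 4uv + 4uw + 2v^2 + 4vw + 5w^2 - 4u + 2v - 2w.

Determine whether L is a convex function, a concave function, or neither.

convex

L is quadratic, so its Hessian is the constant matrix H = [[8, 4, 4], [4, 4, 4], [4, 4, 10]].
Leading principal minors: 8, 16, 96.
All positive ⇒ H ≻ 0 ⇒ convex.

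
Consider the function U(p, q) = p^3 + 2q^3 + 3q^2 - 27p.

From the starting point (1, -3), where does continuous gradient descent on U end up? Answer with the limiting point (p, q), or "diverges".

U is separable, so gradient descent decouples: p follows -∂U/∂p, q follows -∂U/∂q.
∂U/∂p = 3(p - 3)(p + 3); at p=1 this is -24, so p increases.
∂U/∂q = 6q(q + 1); at q=-3 this is 36, so q decreases.
The q-coordinate has no critical point in that direction and runs off to infinity.

diverges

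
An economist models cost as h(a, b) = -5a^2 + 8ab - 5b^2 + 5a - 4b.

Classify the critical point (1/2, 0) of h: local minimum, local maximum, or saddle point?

local maximum

The Hessian of h is constant: H = [[-10, 8], [8, -10]].
det(H) = (-10)·(-10) − 8² = 36.
det(H) > 0 and tr(H) = -20 < 0, so H is negative definite and the point is a local maximum.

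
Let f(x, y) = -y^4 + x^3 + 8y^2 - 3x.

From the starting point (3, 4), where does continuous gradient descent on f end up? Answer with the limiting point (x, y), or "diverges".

f is separable, so gradient descent decouples: x follows -∂f/∂x, y follows -∂f/∂y.
∂f/∂x = 3(x - 1)(x + 1); at x=3 this is 24, so x decreases.
∂f/∂y = -4y(y - 2)(y + 2); at y=4 this is -192, so y increases.
The y-coordinate has no critical point in that direction and runs off to infinity.

diverges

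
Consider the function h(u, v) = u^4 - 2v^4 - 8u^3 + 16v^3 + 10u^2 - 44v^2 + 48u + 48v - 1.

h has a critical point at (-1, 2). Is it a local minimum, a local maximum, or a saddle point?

local minimum

The mixed partial ∂²h/∂u∂v is 0, so the Hessian at any point is diag(h_uu, h_vv) = diag(4(3u^2 - 12u + 5), 8(-3v^2 + 12v - 11)).
At (-1, 2): H = diag(80, 8).
Both eigenvalues are positive, so H is positive definite: a local minimum.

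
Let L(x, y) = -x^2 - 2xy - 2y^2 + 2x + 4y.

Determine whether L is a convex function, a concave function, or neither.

L is quadratic, so its Hessian is the constant matrix H = [[-2, -2], [-2, -4]].
det(H) = 4, tr(H) = -6.
det(H) > 0 and tr(H) < 0, so H is negative definite everywhere: concave.

concave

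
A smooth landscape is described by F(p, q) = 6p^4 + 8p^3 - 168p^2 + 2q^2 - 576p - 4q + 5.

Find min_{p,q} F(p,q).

F(p,q) separates as A(p) + B(q) + 5, so its minimum is min A + min B + 5.
A'(p) = 24(p - 4)(p + 2)(p + 3) vanishes at p ∈ {-3, -2, 4}; B'(q) = 4q - 4 vanishes at q ∈ {1}.
Local minima of A (where A''>0): A(-3)=486, A(4)=-2944. Local minima of B: B(1)=-2.
So the global minimum of F is A(4) + B(1) + 5 = -2944 − 2 + 5 = -2941, attained at (4, 1).

-2941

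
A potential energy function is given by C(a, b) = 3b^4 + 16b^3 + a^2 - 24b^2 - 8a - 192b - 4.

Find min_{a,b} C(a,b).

-324

C(a,b) separates as P(a) + Q(b) − 4, so its minimum is min P + min Q − 4.
P'(a) = 2a - 8 vanishes at a ∈ {4}; Q'(b) = 12(b - 2)(b + 2)(b + 4) vanishes at b ∈ {-4, -2, 2}.
Local minima of P (where P''>0): P(4)=-16. Local minima of Q: Q(-4)=128, Q(2)=-304.
So the global minimum of C is P(4) + Q(2) − 4 = -16 − 304 − 4 = -324, attained at (4, 2).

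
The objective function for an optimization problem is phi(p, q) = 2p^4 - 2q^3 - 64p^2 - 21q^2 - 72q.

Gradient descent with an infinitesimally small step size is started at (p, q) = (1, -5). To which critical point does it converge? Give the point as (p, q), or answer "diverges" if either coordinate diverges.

(4, -4)

phi is separable, so gradient descent decouples: p follows -∂phi/∂p, q follows -∂phi/∂q.
∂phi/∂p = 8p(p - 4)(p + 4); at p=1 this is -120, so p increases.
∂phi/∂q = -6(q + 3)(q + 4); at q=-5 this is -12, so q increases.
p converges to its nearest critical value 4 (a local min of the p-part); q converges to -4. The iterate converges to (4, -4).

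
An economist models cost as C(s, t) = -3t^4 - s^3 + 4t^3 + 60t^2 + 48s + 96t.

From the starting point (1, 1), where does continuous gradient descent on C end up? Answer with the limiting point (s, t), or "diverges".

(-4, -1)

C is separable, so gradient descent decouples: s follows -∂C/∂s, t follows -∂C/∂t.
∂C/∂s = -3(s - 4)(s + 4); at s=1 this is 45, so s decreases.
∂C/∂t = -12(t - 4)(t + 1)(t + 2); at t=1 this is 216, so t decreases.
s converges to its nearest critical value -4 (a local min of the s-part); t converges to -1. The iterate converges to (-4, -1).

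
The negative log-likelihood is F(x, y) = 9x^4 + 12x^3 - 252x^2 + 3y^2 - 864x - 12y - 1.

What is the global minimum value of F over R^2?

F(x,y) separates as P(x) + Q(y) − 1, so its minimum is min P + min Q − 1.
P'(x) = 36(x - 4)(x + 2)(x + 3) vanishes at x ∈ {-3, -2, 4}; Q'(y) = 6y - 12 vanishes at y ∈ {2}.
Local minima of P (where P''>0): P(-3)=729, P(4)=-4416. Local minima of Q: Q(2)=-12.
So the global minimum of F is P(4) + Q(2) − 1 = -4416 − 12 − 1 = -4429, attained at (4, 2).

-4429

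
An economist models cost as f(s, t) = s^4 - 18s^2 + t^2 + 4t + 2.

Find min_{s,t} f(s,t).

f(s,t) separates as P(s) + Q(t) + 2, so its minimum is min P + min Q + 2.
P'(s) = 4s(s - 3)(s + 3) vanishes at s ∈ {-3, 0, 3}; Q'(t) = 2(t + 2) vanishes at t ∈ {-2}.
Local minima of P (where P''>0): P(-3)=-81, P(3)=-81. Local minima of Q: Q(-2)=-4.
So the global minimum of f is P(-3) + Q(-2) + 2 = -81 − 4 + 2 = -83, attained at (-3, -2).

-83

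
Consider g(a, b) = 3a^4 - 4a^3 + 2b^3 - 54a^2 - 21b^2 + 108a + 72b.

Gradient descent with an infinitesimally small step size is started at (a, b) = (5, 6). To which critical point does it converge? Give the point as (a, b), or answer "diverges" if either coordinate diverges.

g is separable, so gradient descent decouples: a follows -∂g/∂a, b follows -∂g/∂b.
∂g/∂a = 12(a - 3)(a - 1)(a + 3); at a=5 this is 768, so a decreases.
∂g/∂b = 6(b - 4)(b - 3); at b=6 this is 36, so b decreases.
a converges to its nearest critical value 3 (a local min of the a-part); b converges to 4. The iterate converges to (3, 4).

(3, 4)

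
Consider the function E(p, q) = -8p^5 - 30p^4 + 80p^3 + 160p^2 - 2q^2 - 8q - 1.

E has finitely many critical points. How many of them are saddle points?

2

E separates as a function of p plus a function of q, so ∇E=0 decouples.
∂E/∂p = -40p(p - 2)(p + 1)(p + 4) = 0 at p ∈ {-4, -1, 0, 2}; ∂E/∂q = -4(q + 2) = 0 at q ∈ {-2}.
The Hessian is diagonal: diag(E_pp, E_qq). Second derivatives: E_pp(-4)=2880, E_pp(-1)=-360, E_pp(0)=320, E_pp(2)=-1440; E_qq(-2)=-4.
Saddle points occur where the two diagonal entries have opposite signs: (-4, -2), (0, -2). Count: 2.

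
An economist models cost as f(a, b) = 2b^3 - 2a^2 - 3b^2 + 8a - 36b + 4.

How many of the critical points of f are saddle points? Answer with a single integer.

f separates as a function of a plus a function of b, so ∇f=0 decouples.
∂f/∂a = -4(a - 2) = 0 at a ∈ {2}; ∂f/∂b = 6(b - 3)(b + 2) = 0 at b ∈ {-2, 3}.
The Hessian is diagonal: diag(f_aa, f_bb). Second derivatives: f_aa(2)=-4; f_bb(-2)=-30, f_bb(3)=30.
Saddle points occur where the two diagonal entries have opposite signs: (2, 3). Count: 1.

1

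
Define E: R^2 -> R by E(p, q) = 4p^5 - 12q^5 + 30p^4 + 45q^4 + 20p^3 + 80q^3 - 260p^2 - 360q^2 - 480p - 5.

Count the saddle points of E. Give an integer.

8

E separates as a function of p plus a function of q, so ∇E=0 decouples.
∂E/∂p = 20(p - 2)(p + 1)(p + 3)(p + 4) = 0 at p ∈ {-4, -3, -1, 2}; ∂E/∂q = -60q(q - 3)(q - 2)(q + 2) = 0 at q ∈ {-2, 0, 2, 3}.
The Hessian is diagonal: diag(E_pp, E_qq). Second derivatives: E_pp(-4)=-360, E_pp(-3)=200, E_pp(-1)=-360, E_pp(2)=1800; E_qq(-2)=2400, E_qq(0)=-720, E_qq(2)=480, E_qq(3)=-900.
Saddle points occur where the two diagonal entries have opposite signs: (-4, -2), (-4, 2), (-3, 0), (-3, 3), (-1, -2), (-1, 2), (2, 0), (2, 3). Count: 8.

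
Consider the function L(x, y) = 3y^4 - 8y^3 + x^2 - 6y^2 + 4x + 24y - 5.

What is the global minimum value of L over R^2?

-28

L(x,y) separates as P(x) + Q(y) − 5, so its minimum is min P + min Q − 5.
P'(x) = 2x + 4 vanishes at x ∈ {-2}; Q'(y) = 12(y - 2)(y - 1)(y + 1) vanishes at y ∈ {-1, 1, 2}.
Local minima of P (where P''>0): P(-2)=-4. Local minima of Q: Q(-1)=-19, Q(2)=8.
So the global minimum of L is P(-2) + Q(-1) − 5 = -4 − 19 − 5 = -28, attained at (-2, -1).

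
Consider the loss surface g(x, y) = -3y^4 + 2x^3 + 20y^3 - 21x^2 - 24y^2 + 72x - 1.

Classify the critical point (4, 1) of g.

The mixed partial ∂²g/∂x∂y is 0, so the Hessian at any point is diag(g_xx, g_yy) = diag(6(2x - 7), 12(-3y^2 + 10y - 4)).
At (4, 1): H = diag(6, 36).
Both eigenvalues are positive, so H is positive definite: a local minimum.

local minimum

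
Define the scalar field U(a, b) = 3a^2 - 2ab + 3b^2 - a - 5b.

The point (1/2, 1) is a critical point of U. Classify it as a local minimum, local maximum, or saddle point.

local minimum

The Hessian of U is constant: H = [[6, -2], [-2, 6]].
det(H) = 6·6 − (-2)² = 32.
det(H) > 0 and tr(H) = 12 > 0, so H is positive definite and the point is a local minimum.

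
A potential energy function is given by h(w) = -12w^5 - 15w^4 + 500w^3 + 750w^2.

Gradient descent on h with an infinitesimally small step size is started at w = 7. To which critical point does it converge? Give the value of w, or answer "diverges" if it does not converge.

diverges

h'(w) = -60w(w - 5)(w + 1)(w + 5), so h'(7) = -80640.
Gradient descent moves in the -h' direction, i.e. w is increasing.
There is no critical point above w=7, and h' keeps the same sign, so the iterate runs off to +∞.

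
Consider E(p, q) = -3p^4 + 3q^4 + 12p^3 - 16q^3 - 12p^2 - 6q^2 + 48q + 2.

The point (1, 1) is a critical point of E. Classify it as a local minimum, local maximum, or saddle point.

saddle point

The mixed partial ∂²E/∂p∂q is 0, so the Hessian at any point is diag(E_pp, E_qq) = diag(12(-3p^2 + 6p - 2), 12(3q^2 - 8q - 1)).
At (1, 1): H = diag(12, -72).
The eigenvalues have opposite signs, so H is indefinite: a saddle point.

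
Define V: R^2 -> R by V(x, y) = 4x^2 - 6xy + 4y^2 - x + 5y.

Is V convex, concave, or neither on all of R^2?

V is quadratic, so its Hessian is the constant matrix H = [[8, -6], [-6, 8]].
det(H) = 28, tr(H) = 16.
det(H) > 0 and tr(H) > 0, so H is positive definite everywhere: convex.

convex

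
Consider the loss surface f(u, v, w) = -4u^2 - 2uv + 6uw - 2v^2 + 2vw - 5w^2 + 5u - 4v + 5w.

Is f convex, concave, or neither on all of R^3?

concave

f is quadratic, so its Hessian is the constant matrix H = [[-8, -2, 6], [-2, -4, 2], [6, 2, -10]].
Leading principal minors: -8, 28, -152.
Signs alternate −, +, − ⇒ H ≺ 0 ⇒ concave.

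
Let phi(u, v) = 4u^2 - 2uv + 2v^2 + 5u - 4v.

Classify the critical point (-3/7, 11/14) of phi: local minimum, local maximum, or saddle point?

local minimum

The Hessian of phi is constant: H = [[8, -2], [-2, 4]].
det(H) = 8·4 − (-2)² = 28.
det(H) > 0 and tr(H) = 12 > 0, so H is positive definite and the point is a local minimum.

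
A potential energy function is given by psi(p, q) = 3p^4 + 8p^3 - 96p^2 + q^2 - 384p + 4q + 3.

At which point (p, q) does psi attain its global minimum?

psi(p,q) separates as A(p) + B(q) + 3, so its minimum is min A + min B + 3.
A'(p) = 12(p - 4)(p + 2)(p + 4) vanishes at p ∈ {-4, -2, 4}; B'(q) = 2q + 4 vanishes at q ∈ {-2}.
Local minima of A (where A''>0): A(-4)=256, A(4)=-1792. Local minima of B: B(-2)=-4.
So the global minimum of psi is A(4) + B(-2) + 3 = -1792 − 4 + 3 = -1793, attained at (4, -2).

(4, -2)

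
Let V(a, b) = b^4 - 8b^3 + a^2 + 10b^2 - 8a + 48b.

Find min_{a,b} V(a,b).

-45

V(a,b) separates as P(a) + Q(b), so its minimum is min P + min Q.
P'(a) = 2a - 8 vanishes at a ∈ {4}; Q'(b) = 4(b - 4)(b - 3)(b + 1) vanishes at b ∈ {-1, 3, 4}.
Local minima of P (where P''>0): P(4)=-16. Local minima of Q: Q(-1)=-29, Q(4)=96.
So the global minimum of V is P(4) + Q(-1) = -16 − 29 = -45, attained at (4, -1).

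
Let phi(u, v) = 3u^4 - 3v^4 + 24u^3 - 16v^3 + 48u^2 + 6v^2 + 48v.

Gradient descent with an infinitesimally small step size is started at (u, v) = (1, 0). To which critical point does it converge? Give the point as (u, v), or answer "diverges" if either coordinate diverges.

(0, -1)

phi is separable, so gradient descent decouples: u follows -∂phi/∂u, v follows -∂phi/∂v.
∂phi/∂u = 12u(u + 2)(u + 4); at u=1 this is 180, so u decreases.
∂phi/∂v = -12(v - 1)(v + 1)(v + 4); at v=0 this is 48, so v decreases.
u converges to its nearest critical value 0 (a local min of the u-part); v converges to -1. The iterate converges to (0, -1).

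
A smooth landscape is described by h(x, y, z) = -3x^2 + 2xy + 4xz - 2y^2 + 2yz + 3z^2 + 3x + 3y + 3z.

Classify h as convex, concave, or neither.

neither

h is quadratic, so its Hessian is the constant matrix H = [[-6, 2, 4], [2, -4, 2], [4, 2, 6]].
Leading principal minors: -6, 20, 240.
Neither pattern holds ⇒ H is indefinite ⇒ neither convex nor concave.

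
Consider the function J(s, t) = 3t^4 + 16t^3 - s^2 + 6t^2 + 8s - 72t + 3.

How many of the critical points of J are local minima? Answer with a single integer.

0

J separates as a function of s plus a function of t, so ∇J=0 decouples.
∂J/∂s = -2(s - 4) = 0 at s ∈ {4}; ∂J/∂t = 12(t - 1)(t + 2)(t + 3) = 0 at t ∈ {-3, -2, 1}.
The Hessian is diagonal: diag(J_ss, J_tt). Second derivatives: J_ss(4)=-2; J_tt(-3)=48, J_tt(-2)=-36, J_tt(1)=144.
Local minima occur where both diagonal entries positive: none. Count: 0.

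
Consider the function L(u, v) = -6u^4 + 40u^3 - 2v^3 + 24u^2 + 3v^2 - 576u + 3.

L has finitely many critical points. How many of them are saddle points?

3

L separates as a function of u plus a function of v, so ∇L=0 decouples.
∂L/∂u = -24(u - 4)(u - 3)(u + 2) = 0 at u ∈ {-2, 3, 4}; ∂L/∂v = -6v(v - 1) = 0 at v ∈ {0, 1}.
The Hessian is diagonal: diag(L_uu, L_vv). Second derivatives: L_uu(-2)=-720, L_uu(3)=120, L_uu(4)=-144; L_vv(0)=6, L_vv(1)=-6.
Saddle points occur where the two diagonal entries have opposite signs: (-2, 0), (3, 1), (4, 0). Count: 3.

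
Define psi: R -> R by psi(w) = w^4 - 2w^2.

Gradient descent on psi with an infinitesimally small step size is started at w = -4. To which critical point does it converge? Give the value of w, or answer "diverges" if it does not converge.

-1

psi'(w) = 4w(w - 1)(w + 1), so psi'(-4) = -240.
Gradient descent moves in the -psi' direction, i.e. w is increasing.
The nearest critical point in that direction is w = -1, where psi'' = 8 > 0 (a local minimum). The iterate converges there.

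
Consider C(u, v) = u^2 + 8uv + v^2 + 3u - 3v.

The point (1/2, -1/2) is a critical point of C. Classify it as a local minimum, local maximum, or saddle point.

saddle point

The Hessian of C is constant: H = [[2, 8], [8, 2]].
det(H) = 2·2 − 8² = -60.
Since det(H) < 0, H is indefinite and the critical point is a saddle point.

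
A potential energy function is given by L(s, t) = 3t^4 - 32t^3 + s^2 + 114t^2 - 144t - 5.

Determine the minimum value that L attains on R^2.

L(s,t) separates as P(s) + Q(t) − 5, so its minimum is min P + min Q − 5.
P'(s) = 2s vanishes at s ∈ {0}; Q'(t) = 12(t - 4)(t - 3)(t - 1) vanishes at t ∈ {1, 3, 4}.
Local minima of P (where P''>0): P(0)=0. Local minima of Q: Q(1)=-59, Q(4)=-32.
So the global minimum of L is P(0) + Q(1) − 5 = 0 − 59 − 5 = -64, attained at (0, 1).

-64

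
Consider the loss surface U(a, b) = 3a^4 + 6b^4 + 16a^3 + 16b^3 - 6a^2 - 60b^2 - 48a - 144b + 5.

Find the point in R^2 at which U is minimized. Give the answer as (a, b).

(-4, 2)

U(a,b) separates as P(a) + Q(b) + 5, so its minimum is min P + min Q + 5.
P'(a) = 12(a - 1)(a + 1)(a + 4) vanishes at a ∈ {-4, -1, 1}; Q'(b) = 24(b - 2)(b + 1)(b + 3) vanishes at b ∈ {-3, -1, 2}.
Local minima of P (where P''>0): P(-4)=-160, P(1)=-35. Local minima of Q: Q(-3)=-54, Q(2)=-304.
So the global minimum of U is P(-4) + Q(2) + 5 = -160 − 304 + 5 = -459, attained at (-4, 2).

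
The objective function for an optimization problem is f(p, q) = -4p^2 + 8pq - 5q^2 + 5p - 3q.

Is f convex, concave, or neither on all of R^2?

f is quadratic, so its Hessian is the constant matrix H = [[-8, 8], [8, -10]].
det(H) = 16, tr(H) = -18.
det(H) > 0 and tr(H) < 0, so H is negative definite everywhere: concave.

concave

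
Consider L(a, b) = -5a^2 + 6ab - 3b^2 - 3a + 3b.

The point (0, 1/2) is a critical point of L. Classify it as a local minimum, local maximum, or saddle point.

local maximum

The Hessian of L is constant: H = [[-10, 6], [6, -6]].
det(H) = (-10)·(-6) − 6² = 24.
det(H) > 0 and tr(H) = -16 < 0, so H is negative definite and the point is a local maximum.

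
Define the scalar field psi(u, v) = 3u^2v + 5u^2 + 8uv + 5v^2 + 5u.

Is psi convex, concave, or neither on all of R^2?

The term 3u^2v is cubic, so the Hessian is not constant.
∂²psi/∂u² = 6v + 10, which takes both signs as v varies (negative for sufficiently negative v). A diagonal entry of the Hessian changing sign means the Hessian is neither positive- nor negative-semidefinite on all of R^2.

neither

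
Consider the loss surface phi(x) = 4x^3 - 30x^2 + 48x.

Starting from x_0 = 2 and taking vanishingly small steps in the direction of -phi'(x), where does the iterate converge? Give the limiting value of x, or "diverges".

4

phi'(x) = 12(x - 4)(x - 1), so phi'(2) = -24.
Gradient descent moves in the -phi' direction, i.e. x is increasing.
The nearest critical point in that direction is x = 4, where phi'' = 36 > 0 (a local minimum). The iterate converges there.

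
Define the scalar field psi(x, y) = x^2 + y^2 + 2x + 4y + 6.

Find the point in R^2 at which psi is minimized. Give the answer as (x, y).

(-1, -2)

psi(x,y) separates as P(x) + Q(y) + 6, so its minimum is min P + min Q + 6.
P'(x) = 2x + 2 vanishes at x ∈ {-1}; Q'(y) = 2y + 4 vanishes at y ∈ {-2}.
Local minima of P (where P''>0): P(-1)=-1. Local minima of Q: Q(-2)=-4.
So the global minimum of psi is P(-1) + Q(-2) + 6 = -1 − 4 + 6 = 1, attained at (-1, -2).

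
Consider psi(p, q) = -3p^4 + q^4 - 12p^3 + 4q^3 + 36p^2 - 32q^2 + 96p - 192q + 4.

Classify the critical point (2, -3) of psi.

The mixed partial ∂²psi/∂p∂q is 0, so the Hessian at any point is diag(psi_pp, psi_qq) = diag(36(-p^2 - 2p + 2), 4(3q^2 + 6q - 16)).
At (2, -3): H = diag(-216, -28).
Both eigenvalues are negative, so H is negative definite: a local maximum.

local maximum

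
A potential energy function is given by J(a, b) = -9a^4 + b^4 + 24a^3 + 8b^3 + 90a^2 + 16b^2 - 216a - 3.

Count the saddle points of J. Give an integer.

5

J separates as a function of a plus a function of b, so ∇J=0 decouples.
∂J/∂a = -36(a - 3)(a - 1)(a + 2) = 0 at a ∈ {-2, 1, 3}; ∂J/∂b = 4b(b + 2)(b + 4) = 0 at b ∈ {-4, -2, 0}.
The Hessian is diagonal: diag(J_aa, J_bb). Second derivatives: J_aa(-2)=-540, J_aa(1)=216, J_aa(3)=-360; J_bb(-4)=32, J_bb(-2)=-16, J_bb(0)=32.
Saddle points occur where the two diagonal entries have opposite signs: (-2, -4), (-2, 0), (1, -2), (3, -4), (3, 0). Count: 5.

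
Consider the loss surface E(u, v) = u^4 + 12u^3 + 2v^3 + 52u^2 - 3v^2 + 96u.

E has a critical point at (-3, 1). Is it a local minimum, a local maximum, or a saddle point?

The mixed partial ∂²E/∂u∂v is 0, so the Hessian at any point is diag(E_uu, E_vv) = diag(4(3u^2 + 18u + 26), 6(2v - 1)).
At (-3, 1): H = diag(-4, 6).
The eigenvalues have opposite signs, so H is indefinite: a saddle point.

saddle point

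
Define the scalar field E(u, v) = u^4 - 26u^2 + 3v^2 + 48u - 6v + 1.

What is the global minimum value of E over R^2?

E(u,v) separates as P(u) + Q(v) + 1, so its minimum is min P + min Q + 1.
P'(u) = 4(u - 3)(u - 1)(u + 4) vanishes at u ∈ {-4, 1, 3}; Q'(v) = 6v - 6 vanishes at v ∈ {1}.
Local minima of P (where P''>0): P(-4)=-352, P(3)=-9. Local minima of Q: Q(1)=-3.
So the global minimum of E is P(-4) + Q(1) + 1 = -352 − 3 + 1 = -354, attained at (-4, 1).

-354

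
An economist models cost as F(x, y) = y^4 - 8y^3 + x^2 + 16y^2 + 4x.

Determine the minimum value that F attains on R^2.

-4

F(x,y) separates as P(x) + Q(y), so its minimum is min P + min Q.
P'(x) = 2x + 4 vanishes at x ∈ {-2}; Q'(y) = 4y(y - 4)(y - 2) vanishes at y ∈ {0, 2, 4}.
Local minima of P (where P''>0): P(-2)=-4. Local minima of Q: Q(0)=0, Q(4)=0.
So the global minimum of F is P(-2) + Q(0) = -4 + 0 = -4, attained at (-2, 0).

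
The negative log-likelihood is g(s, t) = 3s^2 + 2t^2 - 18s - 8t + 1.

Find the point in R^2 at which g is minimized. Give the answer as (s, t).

g(s,t) separates as P(s) + Q(t) + 1, so its minimum is min P + min Q + 1.
P'(s) = 6s - 18 vanishes at s ∈ {3}; Q'(t) = 4(t - 2) vanishes at t ∈ {2}.
Local minima of P (where P''>0): P(3)=-27. Local minima of Q: Q(2)=-8.
So the global minimum of g is P(3) + Q(2) + 1 = -27 − 8 + 1 = -34, attained at (3, 2).

(3, 2)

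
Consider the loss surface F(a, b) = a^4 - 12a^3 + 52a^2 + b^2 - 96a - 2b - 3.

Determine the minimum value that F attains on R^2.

-68

F(a,b) separates as P(a) + Q(b) − 3, so its minimum is min P + min Q − 3.
P'(a) = 4(a - 4)(a - 3)(a - 2) vanishes at a ∈ {2, 3, 4}; Q'(b) = 2b - 2 vanishes at b ∈ {1}.
Local minima of P (where P''>0): P(2)=-64, P(4)=-64. Local minima of Q: Q(1)=-1.
So the global minimum of F is P(2) + Q(1) − 3 = -64 − 1 − 3 = -68, attained at (2, 1).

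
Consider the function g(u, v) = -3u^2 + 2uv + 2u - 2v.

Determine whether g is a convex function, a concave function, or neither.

g is quadratic, so its Hessian is the constant matrix H = [[-6, 2], [2, 0]].
det(H) = -4, tr(H) = -6.
det(H) < 0, so H is indefinite: neither convex nor concave.

neither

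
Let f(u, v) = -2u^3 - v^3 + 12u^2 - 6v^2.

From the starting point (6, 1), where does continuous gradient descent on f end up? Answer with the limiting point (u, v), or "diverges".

f is separable, so gradient descent decouples: u follows -∂f/∂u, v follows -∂f/∂v.
∂f/∂u = -6u(u - 4); at u=6 this is -72, so u increases.
∂f/∂v = -3v(v + 4); at v=1 this is -15, so v increases.
The u-coordinate has no critical point in that direction and runs off to infinity.

diverges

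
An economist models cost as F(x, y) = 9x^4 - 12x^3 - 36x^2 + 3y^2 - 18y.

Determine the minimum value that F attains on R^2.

F(x,y) separates as P(x) + Q(y), so its minimum is min P + min Q.
P'(x) = 36x(x - 2)(x + 1) vanishes at x ∈ {-1, 0, 2}; Q'(y) = 6y - 18 vanishes at y ∈ {3}.
Local minima of P (where P''>0): P(-1)=-15, P(2)=-96. Local minima of Q: Q(3)=-27.
So the global minimum of F is P(2) + Q(3) = -96 − 27 = -123, attained at (2, 3).

-123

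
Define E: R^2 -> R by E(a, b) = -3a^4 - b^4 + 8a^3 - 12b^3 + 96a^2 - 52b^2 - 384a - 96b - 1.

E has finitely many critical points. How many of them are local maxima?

E separates as a function of a plus a function of b, so ∇E=0 decouples.
∂E/∂a = -12(a - 4)(a - 2)(a + 4) = 0 at a ∈ {-4, 2, 4}; ∂E/∂b = -4(b + 2)(b + 3)(b + 4) = 0 at b ∈ {-4, -3, -2}.
The Hessian is diagonal: diag(E_aa, E_bb). Second derivatives: E_aa(-4)=-576, E_aa(2)=144, E_aa(4)=-192; E_bb(-4)=-8, E_bb(-3)=4, E_bb(-2)=-8.
Local maxima occur where both diagonal entries negative: (-4, -4), (-4, -2), (4, -4), (4, -2). Count: 4.

4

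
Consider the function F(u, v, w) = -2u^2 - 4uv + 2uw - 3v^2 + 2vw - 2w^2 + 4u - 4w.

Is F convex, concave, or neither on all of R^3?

concave

F is quadratic, so its Hessian is the constant matrix H = [[-4, -4, 2], [-4, -6, 2], [2, 2, -4]].
Leading principal minors: -4, 8, -24.
Signs alternate −, +, − ⇒ H ≺ 0 ⇒ concave.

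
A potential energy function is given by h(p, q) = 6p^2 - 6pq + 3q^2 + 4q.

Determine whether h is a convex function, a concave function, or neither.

convex

h is quadratic, so its Hessian is the constant matrix H = [[12, -6], [-6, 6]].
det(H) = 36, tr(H) = 18.
det(H) > 0 and tr(H) > 0, so H is positive definite everywhere: convex.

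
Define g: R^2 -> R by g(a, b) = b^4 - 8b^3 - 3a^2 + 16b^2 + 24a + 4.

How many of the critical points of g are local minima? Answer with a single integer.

0

g separates as a function of a plus a function of b, so ∇g=0 decouples.
∂g/∂a = -6(a - 4) = 0 at a ∈ {4}; ∂g/∂b = 4b(b - 4)(b - 2) = 0 at b ∈ {0, 2, 4}.
The Hessian is diagonal: diag(g_aa, g_bb). Second derivatives: g_aa(4)=-6; g_bb(0)=32, g_bb(2)=-16, g_bb(4)=32.
Local minima occur where both diagonal entries positive: none. Count: 0.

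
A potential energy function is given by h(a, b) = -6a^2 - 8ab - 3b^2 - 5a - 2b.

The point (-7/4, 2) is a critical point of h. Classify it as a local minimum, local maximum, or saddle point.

The Hessian of h is constant: H = [[-12, -8], [-8, -6]].
det(H) = (-12)·(-6) − (-8)² = 8.
det(H) > 0 and tr(H) = -18 < 0, so H is negative definite and the point is a local maximum.

local maximum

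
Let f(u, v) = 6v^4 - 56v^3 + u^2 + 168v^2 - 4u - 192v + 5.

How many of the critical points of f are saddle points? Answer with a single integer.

f separates as a function of u plus a function of v, so ∇f=0 decouples.
∂f/∂u = 2(u - 2) = 0 at u ∈ {2}; ∂f/∂v = 24(v - 4)(v - 2)(v - 1) = 0 at v ∈ {1, 2, 4}.
The Hessian is diagonal: diag(f_uu, f_vv). Second derivatives: f_uu(2)=2; f_vv(1)=72, f_vv(2)=-48, f_vv(4)=144.
Saddle points occur where the two diagonal entries have opposite signs: (2, 2). Count: 1.

1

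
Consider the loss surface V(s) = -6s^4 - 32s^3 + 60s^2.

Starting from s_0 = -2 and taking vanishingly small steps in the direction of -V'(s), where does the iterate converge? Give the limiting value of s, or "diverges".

0

V'(s) = -24s(s - 1)(s + 5), so V'(-2) = -432.
Gradient descent moves in the -V' direction, i.e. s is increasing.
The nearest critical point in that direction is s = 0, where V'' = 120 > 0 (a local minimum). The iterate converges there.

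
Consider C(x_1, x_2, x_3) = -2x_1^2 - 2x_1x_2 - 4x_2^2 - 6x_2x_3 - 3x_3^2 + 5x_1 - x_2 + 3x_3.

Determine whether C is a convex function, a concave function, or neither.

concave

C is quadratic, so its Hessian is the constant matrix H = [[-4, -2, 0], [-2, -8, -6], [0, -6, -6]].
Leading principal minors: -4, 28, -24.
Signs alternate −, +, − ⇒ H ≺ 0 ⇒ concave.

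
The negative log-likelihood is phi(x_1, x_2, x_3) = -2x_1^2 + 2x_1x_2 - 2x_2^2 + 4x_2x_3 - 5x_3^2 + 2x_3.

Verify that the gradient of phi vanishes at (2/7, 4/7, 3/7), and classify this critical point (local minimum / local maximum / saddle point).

local maximum

∇phi = (-4x_1 + 2x_2, 2x_1 - 4x_2 + 4x_3, 4x_2 - 10x_3 + 2); substituting (2/7, 4/7, 3/7) gives ∇phi = (0, 0, 0), so (2/7, 4/7, 3/7) is indeed a critical point.
The Hessian is constant: H = [[-4, 2, 0], [2, -4, 4], [0, 4, -10]].
Leading principal minors: Δ₁ = -4, Δ₂ = 12, Δ₃ = -56.
The minors alternate sign starting negative (−, +, −), so H is negative definite: a local maximum.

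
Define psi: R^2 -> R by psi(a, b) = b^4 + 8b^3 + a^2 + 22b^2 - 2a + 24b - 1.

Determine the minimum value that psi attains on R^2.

-11

psi(a,b) separates as P(a) + Q(b) − 1, so its minimum is min P + min Q − 1.
P'(a) = 2a - 2 vanishes at a ∈ {1}; Q'(b) = 4(b + 1)(b + 2)(b + 3) vanishes at b ∈ {-3, -2, -1}.
Local minima of P (where P''>0): P(1)=-1. Local minima of Q: Q(-3)=-9, Q(-1)=-9.
So the global minimum of psi is P(1) + Q(-3) − 1 = -1 − 9 − 1 = -11, attained at (1, -3).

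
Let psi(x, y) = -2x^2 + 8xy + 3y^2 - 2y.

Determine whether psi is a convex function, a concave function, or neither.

neither

psi is quadratic, so its Hessian is the constant matrix H = [[-4, 8], [8, 6]].
det(H) = -88, tr(H) = 2.
det(H) < 0, so H is indefinite: neither convex nor concave.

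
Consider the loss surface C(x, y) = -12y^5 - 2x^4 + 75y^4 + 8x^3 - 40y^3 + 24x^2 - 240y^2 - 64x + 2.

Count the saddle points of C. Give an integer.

C separates as a function of x plus a function of y, so ∇C=0 decouples.
∂C/∂x = -8(x - 4)(x - 1)(x + 2) = 0 at x ∈ {-2, 1, 4}; ∂C/∂y = -60y(y - 4)(y - 2)(y + 1) = 0 at y ∈ {-1, 0, 2, 4}.
The Hessian is diagonal: diag(C_xx, C_yy). Second derivatives: C_xx(-2)=-144, C_xx(1)=72, C_xx(4)=-144; C_yy(-1)=900, C_yy(0)=-480, C_yy(2)=720, C_yy(4)=-2400.
Saddle points occur where the two diagonal entries have opposite signs: (-2, -1), (-2, 2), (1, 0), (1, 4), (4, -1), (4, 2). Count: 6.

6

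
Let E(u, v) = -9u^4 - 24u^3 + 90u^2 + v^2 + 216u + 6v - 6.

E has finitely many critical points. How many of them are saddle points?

2

E separates as a function of u plus a function of v, so ∇E=0 decouples.
∂E/∂u = -36(u - 2)(u + 1)(u + 3) = 0 at u ∈ {-3, -1, 2}; ∂E/∂v = 2(v + 3) = 0 at v ∈ {-3}.
The Hessian is diagonal: diag(E_uu, E_vv). Second derivatives: E_uu(-3)=-360, E_uu(-1)=216, E_uu(2)=-540; E_vv(-3)=2.
Saddle points occur where the two diagonal entries have opposite signs: (-3, -3), (2, -3). Count: 2.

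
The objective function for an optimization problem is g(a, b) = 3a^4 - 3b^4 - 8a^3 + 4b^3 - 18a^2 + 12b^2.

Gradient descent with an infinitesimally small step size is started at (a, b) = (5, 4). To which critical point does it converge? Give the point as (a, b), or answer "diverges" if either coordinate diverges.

diverges

g is separable, so gradient descent decouples: a follows -∂g/∂a, b follows -∂g/∂b.
∂g/∂a = 12a(a - 3)(a + 1); at a=5 this is 720, so a decreases.
∂g/∂b = -12b(b - 2)(b + 1); at b=4 this is -480, so b increases.
The b-coordinate has no critical point in that direction and runs off to infinity.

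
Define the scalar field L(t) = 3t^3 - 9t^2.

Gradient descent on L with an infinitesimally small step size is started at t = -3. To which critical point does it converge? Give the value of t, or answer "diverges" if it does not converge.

diverges

L'(t) = 9t(t - 2), so L'(-3) = 135.
Gradient descent moves in the -L' direction, i.e. t is decreasing.
There is no critical point below t=-3, and L' keeps the same sign, so the iterate runs off to −∞.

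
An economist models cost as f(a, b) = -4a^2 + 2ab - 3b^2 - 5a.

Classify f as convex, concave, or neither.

f is quadratic, so its Hessian is the constant matrix H = [[-8, 2], [2, -6]].
det(H) = 44, tr(H) = -14.
det(H) > 0 and tr(H) < 0, so H is negative definite everywhere: concave.

concave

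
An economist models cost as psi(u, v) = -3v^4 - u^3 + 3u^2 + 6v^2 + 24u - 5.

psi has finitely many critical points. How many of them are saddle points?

3

psi separates as a function of u plus a function of v, so ∇psi=0 decouples.
∂psi/∂u = -3(u - 4)(u + 2) = 0 at u ∈ {-2, 4}; ∂psi/∂v = -12v(v - 1)(v + 1) = 0 at v ∈ {-1, 0, 1}.
The Hessian is diagonal: diag(psi_uu, psi_vv). Second derivatives: psi_uu(-2)=18, psi_uu(4)=-18; psi_vv(-1)=-24, psi_vv(0)=12, psi_vv(1)=-24.
Saddle points occur where the two diagonal entries have opposite signs: (-2, -1), (-2, 1), (4, 0). Count: 3.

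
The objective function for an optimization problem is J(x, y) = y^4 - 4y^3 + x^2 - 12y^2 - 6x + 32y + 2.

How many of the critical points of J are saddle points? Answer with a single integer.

1

J separates as a function of x plus a function of y, so ∇J=0 decouples.
∂J/∂x = 2(x - 3) = 0 at x ∈ {3}; ∂J/∂y = 4(y - 4)(y - 1)(y + 2) = 0 at y ∈ {-2, 1, 4}.
The Hessian is diagonal: diag(J_xx, J_yy). Second derivatives: J_xx(3)=2; J_yy(-2)=72, J_yy(1)=-36, J_yy(4)=72.
Saddle points occur where the two diagonal entries have opposite signs: (3, 1). Count: 1.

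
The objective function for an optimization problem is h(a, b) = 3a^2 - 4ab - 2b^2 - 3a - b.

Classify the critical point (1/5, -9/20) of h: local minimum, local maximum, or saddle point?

The Hessian of h is constant: H = [[6, -4], [-4, -4]].
det(H) = 6·(-4) − (-4)² = -40.
Since det(H) < 0, H is indefinite and the critical point is a saddle point.

saddle point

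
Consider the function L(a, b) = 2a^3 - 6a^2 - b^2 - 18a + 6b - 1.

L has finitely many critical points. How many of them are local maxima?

1

L separates as a function of a plus a function of b, so ∇L=0 decouples.
∂L/∂a = 6(a - 3)(a + 1) = 0 at a ∈ {-1, 3}; ∂L/∂b = -2(b - 3) = 0 at b ∈ {3}.
The Hessian is diagonal: diag(L_aa, L_bb). Second derivatives: L_aa(-1)=-24, L_aa(3)=24; L_bb(3)=-2.
Local maxima occur where both diagonal entries negative: (-1, 3). Count: 1.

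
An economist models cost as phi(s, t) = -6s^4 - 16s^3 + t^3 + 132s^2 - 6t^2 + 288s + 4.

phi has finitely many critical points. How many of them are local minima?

1

phi separates as a function of s plus a function of t, so ∇phi=0 decouples.
∂phi/∂s = -24(s - 3)(s + 1)(s + 4) = 0 at s ∈ {-4, -1, 3}; ∂phi/∂t = 3t(t - 4) = 0 at t ∈ {0, 4}.
The Hessian is diagonal: diag(phi_ss, phi_tt). Second derivatives: phi_ss(-4)=-504, phi_ss(-1)=288, phi_ss(3)=-672; phi_tt(0)=-12, phi_tt(4)=12.
Local minima occur where both diagonal entries positive: (-1, 4). Count: 1.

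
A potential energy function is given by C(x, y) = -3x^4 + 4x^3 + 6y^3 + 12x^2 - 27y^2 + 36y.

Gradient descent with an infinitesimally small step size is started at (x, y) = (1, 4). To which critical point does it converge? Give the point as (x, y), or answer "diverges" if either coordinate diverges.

(0, 2)

C is separable, so gradient descent decouples: x follows -∂C/∂x, y follows -∂C/∂y.
∂C/∂x = -12x(x - 2)(x + 1); at x=1 this is 24, so x decreases.
∂C/∂y = 18(y - 2)(y - 1); at y=4 this is 108, so y decreases.
x converges to its nearest critical value 0 (a local min of the x-part); y converges to 2. The iterate converges to (0, 2).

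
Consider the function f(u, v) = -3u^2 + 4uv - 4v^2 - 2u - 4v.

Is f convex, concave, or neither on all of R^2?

f is quadratic, so its Hessian is the constant matrix H = [[-6, 4], [4, -8]].
det(H) = 32, tr(H) = -14.
det(H) > 0 and tr(H) < 0, so H is negative definite everywhere: concave.

concave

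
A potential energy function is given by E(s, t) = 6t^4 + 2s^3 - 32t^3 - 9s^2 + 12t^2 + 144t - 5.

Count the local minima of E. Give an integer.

E separates as a function of s plus a function of t, so ∇E=0 decouples.
∂E/∂s = 6s(s - 3) = 0 at s ∈ {0, 3}; ∂E/∂t = 24(t - 3)(t - 2)(t + 1) = 0 at t ∈ {-1, 2, 3}.
The Hessian is diagonal: diag(E_ss, E_tt). Second derivatives: E_ss(0)=-18, E_ss(3)=18; E_tt(-1)=288, E_tt(2)=-72, E_tt(3)=96.
Local minima occur where both diagonal entries positive: (3, -1), (3, 3). Count: 2.

2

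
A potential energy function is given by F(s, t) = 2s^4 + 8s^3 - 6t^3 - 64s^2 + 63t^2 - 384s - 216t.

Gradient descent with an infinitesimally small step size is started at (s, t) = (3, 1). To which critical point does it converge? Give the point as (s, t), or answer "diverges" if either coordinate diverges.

(4, 3)

F is separable, so gradient descent decouples: s follows -∂F/∂s, t follows -∂F/∂t.
∂F/∂s = 8(s - 4)(s + 3)(s + 4); at s=3 this is -336, so s increases.
∂F/∂t = -18(t - 4)(t - 3); at t=1 this is -108, so t increases.
s converges to its nearest critical value 4 (a local min of the s-part); t converges to 3. The iterate converges to (4, 3).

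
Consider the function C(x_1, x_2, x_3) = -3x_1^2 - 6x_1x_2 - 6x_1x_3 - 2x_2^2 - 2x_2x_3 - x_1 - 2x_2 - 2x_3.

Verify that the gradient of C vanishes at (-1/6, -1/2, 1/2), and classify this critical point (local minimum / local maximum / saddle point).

∇C = (-6x_1 - 6x_2 - 6x_3 - 1, -6x_1 - 4x_2 - 2x_3 - 2, -6x_1 - 2x_2 - 2); substituting (-1/6, -1/2, 1/2) gives ∇C = (0, 0, 0), so (-1/6, -1/2, 1/2) is indeed a critical point.
The Hessian is constant: H = [[-6, -6, -6], [-6, -4, -2], [-6, -2, 0]].
Leading principal minors: Δ₁ = -6, Δ₂ = -12, Δ₃ = 24.
The minors fit neither the all-positive nor the alternating-sign pattern, so H is indefinite: a saddle point.

saddle point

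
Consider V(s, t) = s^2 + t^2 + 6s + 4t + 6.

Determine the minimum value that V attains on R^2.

-7

V(s,t) separates as P(s) + Q(t) + 6, so its minimum is min P + min Q + 6.
P'(s) = 2s + 6 vanishes at s ∈ {-3}; Q'(t) = 2(t + 2) vanishes at t ∈ {-2}.
Local minima of P (where P''>0): P(-3)=-9. Local minima of Q: Q(-2)=-4.
So the global minimum of V is P(-3) + Q(-2) + 6 = -9 − 4 + 6 = -7, attained at (-3, -2).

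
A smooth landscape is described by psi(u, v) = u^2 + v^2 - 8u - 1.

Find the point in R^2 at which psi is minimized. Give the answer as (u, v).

(4, 0)

psi(u,v) separates as P(u) + Q(v) − 1, so its minimum is min P + min Q − 1.
P'(u) = 2u - 8 vanishes at u ∈ {4}; Q'(v) = 2v vanishes at v ∈ {0}.
Local minima of P (where P''>0): P(4)=-16. Local minima of Q: Q(0)=0.
So the global minimum of psi is P(4) + Q(0) − 1 = -16 + 0 − 1 = -17, attained at (4, 0).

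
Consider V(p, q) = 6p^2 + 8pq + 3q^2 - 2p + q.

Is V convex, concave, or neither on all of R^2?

V is quadratic, so its Hessian is the constant matrix H = [[12, 8], [8, 6]].
det(H) = 8, tr(H) = 18.
det(H) > 0 and tr(H) > 0, so H is positive definite everywhere: convex.

convex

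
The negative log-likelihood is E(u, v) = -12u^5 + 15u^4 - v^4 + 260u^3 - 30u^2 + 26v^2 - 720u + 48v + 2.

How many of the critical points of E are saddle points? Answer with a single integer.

E separates as a function of u plus a function of v, so ∇E=0 decouples.
∂E/∂u = -60(u - 4)(u - 1)(u + 1)(u + 3) = 0 at u ∈ {-3, -1, 1, 4}; ∂E/∂v = -4(v - 4)(v + 1)(v + 3) = 0 at v ∈ {-3, -1, 4}.
The Hessian is diagonal: diag(E_uu, E_vv). Second derivatives: E_uu(-3)=3360, E_uu(-1)=-1200, E_uu(1)=1440, E_uu(4)=-6300; E_vv(-3)=-56, E_vv(-1)=40, E_vv(4)=-140.
Saddle points occur where the two diagonal entries have opposite signs: (-3, -3), (-3, 4), (-1, -1), (1, -3), (1, 4), (4, -1). Count: 6.

6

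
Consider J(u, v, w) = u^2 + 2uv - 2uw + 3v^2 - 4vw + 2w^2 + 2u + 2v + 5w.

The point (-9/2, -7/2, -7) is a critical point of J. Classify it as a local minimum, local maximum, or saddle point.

The Hessian is constant: H = [[2, 2, -2], [2, 6, -4], [-2, -4, 4]].
Leading principal minors: Δ₁ = 2, Δ₂ = 8, Δ₃ = 8.
All leading minors are positive, so H is positive definite: a local minimum.

local minimum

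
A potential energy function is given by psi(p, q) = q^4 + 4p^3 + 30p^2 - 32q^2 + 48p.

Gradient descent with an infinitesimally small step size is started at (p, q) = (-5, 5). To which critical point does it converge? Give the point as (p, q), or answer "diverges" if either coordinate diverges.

diverges

psi is separable, so gradient descent decouples: p follows -∂psi/∂p, q follows -∂psi/∂q.
∂psi/∂p = 12(p + 1)(p + 4); at p=-5 this is 48, so p decreases.
∂psi/∂q = 4q(q - 4)(q + 4); at q=5 this is 180, so q decreases.
The p-coordinate has no critical point in that direction and runs off to infinity.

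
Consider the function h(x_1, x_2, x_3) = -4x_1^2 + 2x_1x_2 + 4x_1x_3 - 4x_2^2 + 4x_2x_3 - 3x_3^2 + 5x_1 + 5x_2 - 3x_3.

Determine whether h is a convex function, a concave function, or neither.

concave

h is quadratic, so its Hessian is the constant matrix H = [[-8, 2, 4], [2, -8, 4], [4, 4, -6]].
Leading principal minors: -8, 60, -40.
Signs alternate −, +, − ⇒ H ≺ 0 ⇒ concave.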